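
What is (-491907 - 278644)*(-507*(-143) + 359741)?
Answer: -333064505342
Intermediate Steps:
(-491907 - 278644)*(-507*(-143) + 359741) = -770551*(72501 + 359741) = -770551*432242 = -333064505342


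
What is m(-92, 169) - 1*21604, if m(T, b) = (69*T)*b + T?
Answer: -1094508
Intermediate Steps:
m(T, b) = T + 69*T*b (m(T, b) = 69*T*b + T = T + 69*T*b)
m(-92, 169) - 1*21604 = -92*(1 + 69*169) - 1*21604 = -92*(1 + 11661) - 21604 = -92*11662 - 21604 = -1072904 - 21604 = -1094508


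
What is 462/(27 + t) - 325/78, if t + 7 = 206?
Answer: -1439/678 ≈ -2.1224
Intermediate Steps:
t = 199 (t = -7 + 206 = 199)
462/(27 + t) - 325/78 = 462/(27 + 199) - 325/78 = 462/226 - 325*1/78 = 462*(1/226) - 25/6 = 231/113 - 25/6 = -1439/678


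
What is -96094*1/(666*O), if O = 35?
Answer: -48047/11655 ≈ -4.1224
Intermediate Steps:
-96094*1/(666*O) = -96094/(-37*(-18)*35) = -96094/(666*35) = -96094/23310 = -96094*1/23310 = -48047/11655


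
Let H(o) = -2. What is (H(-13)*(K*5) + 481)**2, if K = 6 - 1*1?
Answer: 185761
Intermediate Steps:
K = 5 (K = 6 - 1 = 5)
(H(-13)*(K*5) + 481)**2 = (-10*5 + 481)**2 = (-2*25 + 481)**2 = (-50 + 481)**2 = 431**2 = 185761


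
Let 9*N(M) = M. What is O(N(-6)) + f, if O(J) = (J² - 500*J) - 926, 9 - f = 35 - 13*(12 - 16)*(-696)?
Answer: 320164/9 ≈ 35574.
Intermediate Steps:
f = 36166 (f = 9 - (35 - 13*(12 - 16)*(-696)) = 9 - (35 - 13*(-4)*(-696)) = 9 - (35 + 52*(-696)) = 9 - (35 - 36192) = 9 - 1*(-36157) = 9 + 36157 = 36166)
N(M) = M/9
O(J) = -926 + J² - 500*J
O(N(-6)) + f = (-926 + ((⅑)*(-6))² - 500*(-6)/9) + 36166 = (-926 + (-⅔)² - 500*(-⅔)) + 36166 = (-926 + 4/9 + 1000/3) + 36166 = -5330/9 + 36166 = 320164/9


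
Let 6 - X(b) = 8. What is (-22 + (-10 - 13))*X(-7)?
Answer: 90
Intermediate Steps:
X(b) = -2 (X(b) = 6 - 1*8 = 6 - 8 = -2)
(-22 + (-10 - 13))*X(-7) = (-22 + (-10 - 13))*(-2) = (-22 - 23)*(-2) = -45*(-2) = 90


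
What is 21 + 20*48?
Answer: 981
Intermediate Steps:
21 + 20*48 = 21 + 960 = 981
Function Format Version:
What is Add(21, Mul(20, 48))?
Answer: 981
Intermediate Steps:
Add(21, Mul(20, 48)) = Add(21, 960) = 981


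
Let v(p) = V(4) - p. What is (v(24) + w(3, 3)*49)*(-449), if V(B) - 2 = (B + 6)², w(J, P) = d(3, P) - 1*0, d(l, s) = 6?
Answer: -167028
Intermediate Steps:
w(J, P) = 6 (w(J, P) = 6 - 1*0 = 6 + 0 = 6)
V(B) = 2 + (6 + B)² (V(B) = 2 + (B + 6)² = 2 + (6 + B)²)
v(p) = 102 - p (v(p) = (2 + (6 + 4)²) - p = (2 + 10²) - p = (2 + 100) - p = 102 - p)
(v(24) + w(3, 3)*49)*(-449) = ((102 - 1*24) + 6*49)*(-449) = ((102 - 24) + 294)*(-449) = (78 + 294)*(-449) = 372*(-449) = -167028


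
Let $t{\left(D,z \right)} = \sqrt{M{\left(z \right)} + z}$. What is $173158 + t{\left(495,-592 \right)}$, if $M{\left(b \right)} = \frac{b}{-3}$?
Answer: $173158 + \frac{4 i \sqrt{222}}{3} \approx 1.7316 \cdot 10^{5} + 19.866 i$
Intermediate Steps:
$M{\left(b \right)} = - \frac{b}{3}$ ($M{\left(b \right)} = b \left(- \frac{1}{3}\right) = - \frac{b}{3}$)
$t{\left(D,z \right)} = \frac{\sqrt{6} \sqrt{z}}{3}$ ($t{\left(D,z \right)} = \sqrt{- \frac{z}{3} + z} = \sqrt{\frac{2 z}{3}} = \frac{\sqrt{6} \sqrt{z}}{3}$)
$173158 + t{\left(495,-592 \right)} = 173158 + \frac{\sqrt{6} \sqrt{-592}}{3} = 173158 + \frac{\sqrt{6} \cdot 4 i \sqrt{37}}{3} = 173158 + \frac{4 i \sqrt{222}}{3}$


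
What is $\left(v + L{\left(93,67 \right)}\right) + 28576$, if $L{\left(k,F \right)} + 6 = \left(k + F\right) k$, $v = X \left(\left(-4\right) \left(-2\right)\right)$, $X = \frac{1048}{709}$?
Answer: $\frac{30814434}{709} \approx 43462.0$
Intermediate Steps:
$X = \frac{1048}{709}$ ($X = 1048 \cdot \frac{1}{709} = \frac{1048}{709} \approx 1.4781$)
$v = \frac{8384}{709}$ ($v = \frac{1048 \left(\left(-4\right) \left(-2\right)\right)}{709} = \frac{1048}{709} \cdot 8 = \frac{8384}{709} \approx 11.825$)
$L{\left(k,F \right)} = -6 + k \left(F + k\right)$ ($L{\left(k,F \right)} = -6 + \left(k + F\right) k = -6 + \left(F + k\right) k = -6 + k \left(F + k\right)$)
$\left(v + L{\left(93,67 \right)}\right) + 28576 = \left(\frac{8384}{709} + \left(-6 + 93^{2} + 67 \cdot 93\right)\right) + 28576 = \left(\frac{8384}{709} + \left(-6 + 8649 + 6231\right)\right) + 28576 = \left(\frac{8384}{709} + 14874\right) + 28576 = \frac{10554050}{709} + 28576 = \frac{30814434}{709}$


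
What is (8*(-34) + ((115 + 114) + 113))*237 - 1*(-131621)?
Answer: 148211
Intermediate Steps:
(8*(-34) + ((115 + 114) + 113))*237 - 1*(-131621) = (-272 + (229 + 113))*237 + 131621 = (-272 + 342)*237 + 131621 = 70*237 + 131621 = 16590 + 131621 = 148211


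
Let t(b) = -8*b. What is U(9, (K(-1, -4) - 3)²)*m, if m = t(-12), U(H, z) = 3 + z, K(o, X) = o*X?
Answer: 384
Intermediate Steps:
K(o, X) = X*o
m = 96 (m = -8*(-12) = 96)
U(9, (K(-1, -4) - 3)²)*m = (3 + (-4*(-1) - 3)²)*96 = (3 + (4 - 3)²)*96 = (3 + 1²)*96 = (3 + 1)*96 = 4*96 = 384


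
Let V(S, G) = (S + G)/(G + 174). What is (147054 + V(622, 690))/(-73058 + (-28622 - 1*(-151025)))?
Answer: 3970499/1332315 ≈ 2.9801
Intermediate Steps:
V(S, G) = (G + S)/(174 + G)
(147054 + V(622, 690))/(-73058 + (-28622 - 1*(-151025))) = (147054 + (690 + 622)/(174 + 690))/(-73058 + (-28622 - 1*(-151025))) = (147054 + 1312/864)/(-73058 + (-28622 + 151025)) = (147054 + (1/864)*1312)/(-73058 + 122403) = (147054 + 41/27)/49345 = (3970499/27)*(1/49345) = 3970499/1332315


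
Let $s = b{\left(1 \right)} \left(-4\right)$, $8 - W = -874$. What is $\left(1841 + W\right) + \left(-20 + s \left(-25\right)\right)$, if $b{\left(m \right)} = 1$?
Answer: $2803$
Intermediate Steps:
$W = 882$ ($W = 8 - -874 = 8 + 874 = 882$)
$s = -4$ ($s = 1 \left(-4\right) = -4$)
$\left(1841 + W\right) + \left(-20 + s \left(-25\right)\right) = \left(1841 + 882\right) - -80 = 2723 + \left(-20 + 100\right) = 2723 + 80 = 2803$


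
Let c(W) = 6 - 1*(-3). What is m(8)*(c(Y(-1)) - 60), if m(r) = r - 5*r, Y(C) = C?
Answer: 1632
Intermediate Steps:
c(W) = 9 (c(W) = 6 + 3 = 9)
m(r) = -4*r
m(8)*(c(Y(-1)) - 60) = (-4*8)*(9 - 60) = -32*(-51) = 1632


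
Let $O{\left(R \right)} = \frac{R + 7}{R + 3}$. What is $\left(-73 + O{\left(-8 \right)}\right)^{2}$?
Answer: $\frac{132496}{25} \approx 5299.8$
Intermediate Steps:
$O{\left(R \right)} = \frac{7 + R}{3 + R}$
$\left(-73 + O{\left(-8 \right)}\right)^{2} = \left(-73 + \frac{7 - 8}{3 - 8}\right)^{2} = \left(-73 + \frac{1}{-5} \left(-1\right)\right)^{2} = \left(-73 - - \frac{1}{5}\right)^{2} = \left(-73 + \frac{1}{5}\right)^{2} = \left(- \frac{364}{5}\right)^{2} = \frac{132496}{25}$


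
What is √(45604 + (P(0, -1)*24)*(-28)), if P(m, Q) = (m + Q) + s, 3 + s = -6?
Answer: 2*√13081 ≈ 228.74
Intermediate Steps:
s = -9 (s = -3 - 6 = -9)
P(m, Q) = -9 + Q + m (P(m, Q) = (m + Q) - 9 = (Q + m) - 9 = -9 + Q + m)
√(45604 + (P(0, -1)*24)*(-28)) = √(45604 + ((-9 - 1 + 0)*24)*(-28)) = √(45604 - 10*24*(-28)) = √(45604 - 240*(-28)) = √(45604 + 6720) = √52324 = 2*√13081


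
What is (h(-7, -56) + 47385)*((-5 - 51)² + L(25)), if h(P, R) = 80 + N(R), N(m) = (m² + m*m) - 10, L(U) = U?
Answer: 169831047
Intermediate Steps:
N(m) = -10 + 2*m² (N(m) = (m² + m²) - 10 = 2*m² - 10 = -10 + 2*m²)
h(P, R) = 70 + 2*R² (h(P, R) = 80 + (-10 + 2*R²) = 70 + 2*R²)
(h(-7, -56) + 47385)*((-5 - 51)² + L(25)) = ((70 + 2*(-56)²) + 47385)*((-5 - 51)² + 25) = ((70 + 2*3136) + 47385)*((-56)² + 25) = ((70 + 6272) + 47385)*(3136 + 25) = (6342 + 47385)*3161 = 53727*3161 = 169831047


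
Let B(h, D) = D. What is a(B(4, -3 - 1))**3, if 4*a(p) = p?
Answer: -1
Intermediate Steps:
a(p) = p/4
a(B(4, -3 - 1))**3 = ((-3 - 1)/4)**3 = ((1/4)*(-4))**3 = (-1)**3 = -1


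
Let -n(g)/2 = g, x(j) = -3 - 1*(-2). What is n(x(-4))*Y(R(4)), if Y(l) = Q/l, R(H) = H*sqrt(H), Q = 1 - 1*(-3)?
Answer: 1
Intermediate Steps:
x(j) = -1 (x(j) = -3 + 2 = -1)
n(g) = -2*g
Q = 4 (Q = 1 + 3 = 4)
R(H) = H**(3/2)
Y(l) = 4/l
n(x(-4))*Y(R(4)) = (-2*(-1))*(4/(4**(3/2))) = 2*(4/8) = 2*(4*(1/8)) = 2*(1/2) = 1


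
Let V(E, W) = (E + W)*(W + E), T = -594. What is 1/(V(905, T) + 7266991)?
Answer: 1/7363712 ≈ 1.3580e-7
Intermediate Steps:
V(E, W) = (E + W)**2 (V(E, W) = (E + W)*(E + W) = (E + W)**2)
1/(V(905, T) + 7266991) = 1/((905 - 594)**2 + 7266991) = 1/(311**2 + 7266991) = 1/(96721 + 7266991) = 1/7363712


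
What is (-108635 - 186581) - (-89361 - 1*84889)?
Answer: -120966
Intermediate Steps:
(-108635 - 186581) - (-89361 - 1*84889) = -295216 - (-89361 - 84889) = -295216 - 1*(-174250) = -295216 + 174250 = -120966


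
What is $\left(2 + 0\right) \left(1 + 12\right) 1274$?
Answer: $33124$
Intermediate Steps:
$\left(2 + 0\right) \left(1 + 12\right) 1274 = 2 \cdot 13 \cdot 1274 = 26 \cdot 1274 = 33124$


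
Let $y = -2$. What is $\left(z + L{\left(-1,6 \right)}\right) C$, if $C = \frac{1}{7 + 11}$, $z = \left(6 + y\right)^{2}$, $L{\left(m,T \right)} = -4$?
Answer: $\frac{2}{3} \approx 0.66667$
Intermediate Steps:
$z = 16$ ($z = \left(6 - 2\right)^{2} = 4^{2} = 16$)
$C = \frac{1}{18} \approx 0.055556$
$\left(z + L{\left(-1,6 \right)}\right) C = \left(16 - 4\right) \frac{1}{18} = 12 \cdot \frac{1}{18} = \frac{2}{3}$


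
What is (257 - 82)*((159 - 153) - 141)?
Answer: -23625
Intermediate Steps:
(257 - 82)*((159 - 153) - 141) = 175*(6 - 141) = 175*(-135) = -23625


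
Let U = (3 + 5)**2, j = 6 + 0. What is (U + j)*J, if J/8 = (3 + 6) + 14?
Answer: 12880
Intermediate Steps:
J = 184 (J = 8*((3 + 6) + 14) = 8*(9 + 14) = 8*23 = 184)
j = 6
U = 64 (U = 8**2 = 64)
(U + j)*J = (64 + 6)*184 = 70*184 = 12880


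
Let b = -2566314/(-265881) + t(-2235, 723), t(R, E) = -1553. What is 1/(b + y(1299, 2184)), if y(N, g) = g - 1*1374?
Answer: -88627/64994423 ≈ -0.0013636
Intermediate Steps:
b = -136782293/88627 (b = -2566314/(-265881) - 1553 = -2566314*(-1/265881) - 1553 = 855438/88627 - 1553 = -136782293/88627 ≈ -1543.3)
y(N, g) = -1374 + g (y(N, g) = g - 1374 = -1374 + g)
1/(b + y(1299, 2184)) = 1/(-136782293/88627 + (-1374 + 2184)) = 1/(-136782293/88627 + 810) = 1/(-64994423/88627) = -88627/64994423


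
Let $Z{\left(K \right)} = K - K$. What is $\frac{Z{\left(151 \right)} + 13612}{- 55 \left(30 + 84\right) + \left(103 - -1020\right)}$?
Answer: $- \frac{13612}{5147} \approx -2.6446$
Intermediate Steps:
$Z{\left(K \right)} = 0$
$\frac{Z{\left(151 \right)} + 13612}{- 55 \left(30 + 84\right) + \left(103 - -1020\right)} = \frac{0 + 13612}{- 55 \left(30 + 84\right) + \left(103 - -1020\right)} = \frac{13612}{\left(-55\right) 114 + \left(103 + 1020\right)} = \frac{13612}{-6270 + 1123} = \frac{13612}{-5147} = 13612 \left(- \frac{1}{5147}\right) = - \frac{13612}{5147}$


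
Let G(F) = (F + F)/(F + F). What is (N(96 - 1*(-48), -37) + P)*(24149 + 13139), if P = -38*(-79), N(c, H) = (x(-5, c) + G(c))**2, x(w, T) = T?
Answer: 895918776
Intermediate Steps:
G(F) = 1 (G(F) = (2*F)/((2*F)) = (2*F)*(1/(2*F)) = 1)
N(c, H) = (1 + c)**2 (N(c, H) = (c + 1)**2 = (1 + c)**2)
P = 3002
(N(96 - 1*(-48), -37) + P)*(24149 + 13139) = ((1 + (96 - 1*(-48)))**2 + 3002)*(24149 + 13139) = ((1 + (96 + 48))**2 + 3002)*37288 = ((1 + 144)**2 + 3002)*37288 = (145**2 + 3002)*37288 = (21025 + 3002)*37288 = 24027*37288 = 895918776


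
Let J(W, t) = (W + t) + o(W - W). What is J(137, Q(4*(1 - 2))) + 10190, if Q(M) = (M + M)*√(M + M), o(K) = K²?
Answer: 10327 - 16*I*√2 ≈ 10327.0 - 22.627*I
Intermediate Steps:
Q(M) = 2*√2*M^(3/2) (Q(M) = (2*M)*√(2*M) = (2*M)*(√2*√M) = 2*√2*M^(3/2))
J(W, t) = W + t (J(W, t) = (W + t) + (W - W)² = (W + t) + 0² = (W + t) + 0 = W + t)
J(137, Q(4*(1 - 2))) + 10190 = (137 + 2*√2*(4*(1 - 2))^(3/2)) + 10190 = (137 + 2*√2*(4*(-1))^(3/2)) + 10190 = (137 + 2*√2*(-4)^(3/2)) + 10190 = (137 + 2*√2*(-8*I)) + 10190 = (137 - 16*I*√2) + 10190 = 10327 - 16*I*√2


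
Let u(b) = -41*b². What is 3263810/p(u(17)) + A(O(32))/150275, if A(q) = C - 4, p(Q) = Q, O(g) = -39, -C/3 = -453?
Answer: -98090598471/356121695 ≈ -275.44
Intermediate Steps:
C = 1359 (C = -3*(-453) = 1359)
A(q) = 1355 (A(q) = 1359 - 4 = 1355)
3263810/p(u(17)) + A(O(32))/150275 = 3263810/((-41*17²)) + 1355/150275 = 3263810/((-41*289)) + 1355*(1/150275) = 3263810/(-11849) + 271/30055 = 3263810*(-1/11849) + 271/30055 = -3263810/11849 + 271/30055 = -98090598471/356121695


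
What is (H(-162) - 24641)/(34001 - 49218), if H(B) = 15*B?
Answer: 27071/15217 ≈ 1.7790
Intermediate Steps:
(H(-162) - 24641)/(34001 - 49218) = (15*(-162) - 24641)/(34001 - 49218) = (-2430 - 24641)/(-15217) = -27071*(-1/15217) = 27071/15217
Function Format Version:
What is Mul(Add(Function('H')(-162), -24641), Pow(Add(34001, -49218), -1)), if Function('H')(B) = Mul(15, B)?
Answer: Rational(27071, 15217) ≈ 1.7790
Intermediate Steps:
Mul(Add(Function('H')(-162), -24641), Pow(Add(34001, -49218), -1)) = Mul(Add(Mul(15, -162), -24641), Pow(Add(34001, -49218), -1)) = Mul(Add(-2430, -24641), Pow(-15217, -1)) = Mul(-27071, Rational(-1, 15217)) = Rational(27071, 15217)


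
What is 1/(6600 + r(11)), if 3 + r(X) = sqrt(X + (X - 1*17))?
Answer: 6597/43520404 - sqrt(5)/43520404 ≈ 0.00015153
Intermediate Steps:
r(X) = -3 + sqrt(-17 + 2*X) (r(X) = -3 + sqrt(X + (X - 1*17)) = -3 + sqrt(X + (X - 17)) = -3 + sqrt(X + (-17 + X)) = -3 + sqrt(-17 + 2*X))
1/(6600 + r(11)) = 1/(6600 + (-3 + sqrt(-17 + 2*11))) = 1/(6600 + (-3 + sqrt(-17 + 22))) = 1/(6600 + (-3 + sqrt(5))) = 1/(6597 + sqrt(5))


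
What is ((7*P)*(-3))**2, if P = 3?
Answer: 3969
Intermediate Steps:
((7*P)*(-3))**2 = ((7*3)*(-3))**2 = (21*(-3))**2 = (-63)**2 = 3969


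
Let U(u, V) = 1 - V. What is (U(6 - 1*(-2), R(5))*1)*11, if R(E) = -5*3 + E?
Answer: 121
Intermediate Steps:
R(E) = -15 + E
(U(6 - 1*(-2), R(5))*1)*11 = ((1 - (-15 + 5))*1)*11 = ((1 - 1*(-10))*1)*11 = ((1 + 10)*1)*11 = (11*1)*11 = 11*11 = 121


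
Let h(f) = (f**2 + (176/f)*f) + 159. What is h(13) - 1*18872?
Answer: -18368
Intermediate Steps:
h(f) = 335 + f**2 (h(f) = (f**2 + 176) + 159 = (176 + f**2) + 159 = 335 + f**2)
h(13) - 1*18872 = (335 + 13**2) - 1*18872 = (335 + 169) - 18872 = 504 - 18872 = -18368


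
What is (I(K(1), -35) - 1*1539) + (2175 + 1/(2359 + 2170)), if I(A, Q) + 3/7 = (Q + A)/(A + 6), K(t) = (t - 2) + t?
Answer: 17112509/27174 ≈ 629.74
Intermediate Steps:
K(t) = -2 + 2*t (K(t) = (-2 + t) + t = -2 + 2*t)
I(A, Q) = -3/7 + (A + Q)/(6 + A) (I(A, Q) = -3/7 + (Q + A)/(A + 6) = -3/7 + (A + Q)/(6 + A))
(I(K(1), -35) - 1*1539) + (2175 + 1/(2359 + 2170)) = ((-18 + 4*(-2 + 2*1) + 7*(-35))/(7*(6 + (-2 + 2*1))) - 1*1539) + (2175 + 1/(2359 + 2170)) = ((-18 + 4*(-2 + 2) - 245)/(7*(6 + (-2 + 2))) - 1539) + (2175 + 1/4529) = ((-18 + 4*0 - 245)/(7*(6 + 0)) - 1539) + (2175 + 1/4529) = ((1/7)*(-18 + 0 - 245)/6 - 1539) + 9850576/4529 = ((1/7)*(1/6)*(-263) - 1539) + 9850576/4529 = (-263/42 - 1539) + 9850576/4529 = -64901/42 + 9850576/4529 = 17112509/27174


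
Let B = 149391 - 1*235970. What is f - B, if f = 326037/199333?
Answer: 17258377844/199333 ≈ 86581.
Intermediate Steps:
B = -86579 (B = 149391 - 235970 = -86579)
f = 326037/199333 (f = 326037*(1/199333) = 326037/199333 ≈ 1.6356)
f - B = 326037/199333 - 1*(-86579) = 326037/199333 + 86579 = 17258377844/199333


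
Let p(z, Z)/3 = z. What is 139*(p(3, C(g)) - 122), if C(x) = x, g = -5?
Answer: -15707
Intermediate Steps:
p(z, Z) = 3*z
139*(p(3, C(g)) - 122) = 139*(3*3 - 122) = 139*(9 - 122) = 139*(-113) = -15707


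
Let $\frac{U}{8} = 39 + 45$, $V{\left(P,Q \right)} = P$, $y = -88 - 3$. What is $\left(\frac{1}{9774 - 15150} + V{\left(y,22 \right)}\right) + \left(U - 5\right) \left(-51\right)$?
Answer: $- \frac{183364609}{5376} \approx -34108.0$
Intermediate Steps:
$y = -91$ ($y = -88 - 3 = -91$)
$U = 672$ ($U = 8 \left(39 + 45\right) = 8 \cdot 84 = 672$)
$\left(\frac{1}{9774 - 15150} + V{\left(y,22 \right)}\right) + \left(U - 5\right) \left(-51\right) = \left(\frac{1}{9774 - 15150} - 91\right) + \left(672 - 5\right) \left(-51\right) = \left(\frac{1}{-5376} - 91\right) + 667 \left(-51\right) = \left(- \frac{1}{5376} - 91\right) - 34017 = - \frac{489217}{5376} - 34017 = - \frac{183364609}{5376}$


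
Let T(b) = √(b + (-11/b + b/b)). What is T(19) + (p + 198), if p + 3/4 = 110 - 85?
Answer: 889/4 + 3*√779/19 ≈ 226.66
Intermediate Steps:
p = 97/4 (p = -¾ + (110 - 85) = -¾ + 25 = 97/4 ≈ 24.250)
T(b) = √(1 + b - 11/b) (T(b) = √(b + (-11/b + 1)) = √(b + (1 - 11/b)) = √(1 + b - 11/b))
T(19) + (p + 198) = √(1 + 19 - 11/19) + (97/4 + 198) = √(1 + 19 - 11*1/19) + 889/4 = √(1 + 19 - 11/19) + 889/4 = √(369/19) + 889/4 = 3*√779/19 + 889/4 = 889/4 + 3*√779/19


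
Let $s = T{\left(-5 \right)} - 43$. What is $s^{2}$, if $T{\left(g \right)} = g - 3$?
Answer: $2601$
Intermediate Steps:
$T{\left(g \right)} = -3 + g$
$s = -51$ ($s = \left(-3 - 5\right) - 43 = -8 - 43 = -51$)
$s^{2} = \left(-51\right)^{2} = 2601$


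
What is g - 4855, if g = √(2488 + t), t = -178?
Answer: -4855 + √2310 ≈ -4806.9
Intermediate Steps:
g = √2310 (g = √(2488 - 178) = √2310 ≈ 48.062)
g - 4855 = √2310 - 4855 = -4855 + √2310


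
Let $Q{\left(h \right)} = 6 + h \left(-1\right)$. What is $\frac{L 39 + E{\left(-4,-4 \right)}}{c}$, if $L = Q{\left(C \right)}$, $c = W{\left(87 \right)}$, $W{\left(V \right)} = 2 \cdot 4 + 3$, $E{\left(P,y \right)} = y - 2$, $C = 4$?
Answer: $\frac{72}{11} \approx 6.5455$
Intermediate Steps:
$E{\left(P,y \right)} = -2 + y$ ($E{\left(P,y \right)} = y - 2 = -2 + y$)
$W{\left(V \right)} = 11$ ($W{\left(V \right)} = 8 + 3 = 11$)
$c = 11$
$Q{\left(h \right)} = 6 - h$
$L = 2$ ($L = 6 - 4 = 2$)
$\frac{L 39 + E{\left(-4,-4 \right)}}{c} = \frac{2 \cdot 39 - 6}{11} = \left(78 - 6\right) \frac{1}{11} = 72 \cdot \frac{1}{11} = \frac{72}{11}$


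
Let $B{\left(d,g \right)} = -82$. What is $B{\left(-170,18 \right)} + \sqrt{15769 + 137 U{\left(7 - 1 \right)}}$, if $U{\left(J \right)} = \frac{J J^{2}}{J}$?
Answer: $-82 + \sqrt{20701} \approx 61.878$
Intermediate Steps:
$U{\left(J \right)} = J^{2}$ ($U{\left(J \right)} = \frac{J^{3}}{J} = J^{2}$)
$B{\left(-170,18 \right)} + \sqrt{15769 + 137 U{\left(7 - 1 \right)}} = -82 + \sqrt{15769 + 137 \left(7 - 1\right)^{2}} = -82 + \sqrt{15769 + 137 \cdot 6^{2}} = -82 + \sqrt{15769 + 137 \cdot 36} = -82 + \sqrt{15769 + 4932} = -82 + \sqrt{20701}$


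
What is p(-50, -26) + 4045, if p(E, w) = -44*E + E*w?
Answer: 7545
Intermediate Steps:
p(-50, -26) + 4045 = -50*(-44 - 26) + 4045 = -50*(-70) + 4045 = 3500 + 4045 = 7545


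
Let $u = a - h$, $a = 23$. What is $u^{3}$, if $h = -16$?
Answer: $59319$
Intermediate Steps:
$u = 39$ ($u = 23 - -16 = 23 + 16 = 39$)
$u^{3} = 39^{3} = 59319$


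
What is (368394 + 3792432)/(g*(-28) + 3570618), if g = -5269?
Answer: 2080413/1859075 ≈ 1.1191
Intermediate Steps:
(368394 + 3792432)/(g*(-28) + 3570618) = (368394 + 3792432)/(-5269*(-28) + 3570618) = 4160826/(147532 + 3570618) = 4160826/3718150 = 4160826*(1/3718150) = 2080413/1859075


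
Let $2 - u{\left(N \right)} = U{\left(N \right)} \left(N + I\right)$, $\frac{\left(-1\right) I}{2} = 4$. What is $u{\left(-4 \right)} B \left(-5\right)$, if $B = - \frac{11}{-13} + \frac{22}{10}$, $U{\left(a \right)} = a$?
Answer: $\frac{9108}{13} \approx 700.62$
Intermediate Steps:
$I = -8$ ($I = \left(-2\right) 4 = -8$)
$u{\left(N \right)} = 2 - N \left(-8 + N\right)$ ($u{\left(N \right)} = 2 - N \left(N - 8\right) = 2 - N \left(-8 + N\right)$)
$B = \frac{198}{65}$ ($B = \left(-11\right) \left(- \frac{1}{13}\right) + 22 \cdot \frac{1}{10} = \frac{11}{13} + \frac{11}{5} = \frac{198}{65} \approx 3.0462$)
$u{\left(-4 \right)} B \left(-5\right) = \left(2 - \left(-4\right)^{2} + 8 \left(-4\right)\right) \frac{198}{65} \left(-5\right) = \left(2 - 16 - 32\right) \frac{198}{65} \left(-5\right) = \left(-46\right) \frac{198}{65} \left(-5\right) = \left(- \frac{9108}{65}\right) \left(-5\right) = \frac{9108}{13}$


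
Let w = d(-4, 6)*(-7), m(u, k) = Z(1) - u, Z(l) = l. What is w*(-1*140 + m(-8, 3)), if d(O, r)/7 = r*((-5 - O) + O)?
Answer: -192570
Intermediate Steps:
m(u, k) = 1 - u
d(O, r) = -35*r (d(O, r) = 7*(r*((-5 - O) + O)) = 7*(r*(-5)) = 7*(-5*r) = -35*r)
w = 1470 (w = -35*6*(-7) = -210*(-7) = 1470)
w*(-1*140 + m(-8, 3)) = 1470*(-1*140 + (1 - 1*(-8))) = 1470*(-140 + (1 + 8)) = 1470*(-140 + 9) = 1470*(-131) = -192570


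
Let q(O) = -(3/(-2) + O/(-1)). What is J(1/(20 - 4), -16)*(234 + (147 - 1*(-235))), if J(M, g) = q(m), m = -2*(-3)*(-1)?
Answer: -2772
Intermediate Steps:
m = -6 (m = 6*(-1) = -6)
q(O) = 3/2 + O (q(O) = -(3*(-1/2) + O*(-1)) = -(-3/2 - O) = 3/2 + O)
J(M, g) = -9/2 (J(M, g) = 3/2 - 6 = -9/2)
J(1/(20 - 4), -16)*(234 + (147 - 1*(-235))) = -9*(234 + (147 - 1*(-235)))/2 = -9*(234 + (147 + 235))/2 = -9*(234 + 382)/2 = -9/2*616 = -2772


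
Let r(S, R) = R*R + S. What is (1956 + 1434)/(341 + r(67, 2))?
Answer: 1695/206 ≈ 8.2281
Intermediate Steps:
r(S, R) = S + R² (r(S, R) = R² + S = S + R²)
(1956 + 1434)/(341 + r(67, 2)) = (1956 + 1434)/(341 + (67 + 2²)) = 3390/(341 + (67 + 4)) = 3390/(341 + 71) = 3390/412 = 3390*(1/412) = 1695/206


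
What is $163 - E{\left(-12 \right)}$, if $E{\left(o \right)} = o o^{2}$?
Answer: $1891$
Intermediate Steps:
$E{\left(o \right)} = o^{3}$
$163 - E{\left(-12 \right)} = 163 - \left(-12\right)^{3} = 163 - -1728 = 163 + 1728 = 1891$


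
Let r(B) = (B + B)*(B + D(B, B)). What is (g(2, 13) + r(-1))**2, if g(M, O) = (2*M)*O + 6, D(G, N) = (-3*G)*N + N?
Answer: 4624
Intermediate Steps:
D(G, N) = N - 3*G*N (D(G, N) = -3*G*N + N = N - 3*G*N)
r(B) = 2*B*(B + B*(1 - 3*B)) (r(B) = (B + B)*(B + B*(1 - 3*B)) = (2*B)*(B + B*(1 - 3*B)) = 2*B*(B + B*(1 - 3*B)))
g(M, O) = 6 + 2*M*O (g(M, O) = 2*M*O + 6 = 6 + 2*M*O)
(g(2, 13) + r(-1))**2 = ((6 + 2*2*13) + (-1)**2*(4 - 6*(-1)))**2 = ((6 + 52) + 1*(4 + 6))**2 = (58 + 1*10)**2 = (58 + 10)**2 = 68**2 = 4624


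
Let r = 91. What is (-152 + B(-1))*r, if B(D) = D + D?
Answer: -14014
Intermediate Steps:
B(D) = 2*D
(-152 + B(-1))*r = (-152 + 2*(-1))*91 = (-152 - 2)*91 = -154*91 = -14014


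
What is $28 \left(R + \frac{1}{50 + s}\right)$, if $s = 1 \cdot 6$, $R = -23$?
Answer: $- \frac{1287}{2} \approx -643.5$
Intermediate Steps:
$s = 6$
$28 \left(R + \frac{1}{50 + s}\right) = 28 \left(-23 + \frac{1}{50 + 6}\right) = 28 \left(-23 + \frac{1}{56}\right) = 28 \left(- \frac{1287}{56}\right) = - \frac{1287}{2}$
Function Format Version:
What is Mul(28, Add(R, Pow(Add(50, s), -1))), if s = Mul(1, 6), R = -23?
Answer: Rational(-1287, 2) ≈ -643.50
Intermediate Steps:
s = 6
Mul(28, Add(R, Pow(Add(50, s), -1))) = Mul(28, Add(-23, Pow(Add(50, 6), -1))) = Mul(28, Add(-23, Pow(56, -1))) = Mul(28, Add(-23, Rational(1, 56))) = Mul(28, Rational(-1287, 56)) = Rational(-1287, 2)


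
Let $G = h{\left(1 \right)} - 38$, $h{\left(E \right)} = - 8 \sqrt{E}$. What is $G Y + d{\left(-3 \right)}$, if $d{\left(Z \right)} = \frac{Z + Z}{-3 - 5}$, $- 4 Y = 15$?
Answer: $\frac{693}{4} \approx 173.25$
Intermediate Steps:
$Y = - \frac{15}{4}$ ($Y = \left(- \frac{1}{4}\right) 15 = - \frac{15}{4} \approx -3.75$)
$d{\left(Z \right)} = - \frac{Z}{4}$ ($d{\left(Z \right)} = \frac{2 Z}{-8} = 2 Z \left(- \frac{1}{8}\right) = - \frac{Z}{4}$)
$G = -46$ ($G = - 8 \sqrt{1} - 38 = \left(-8\right) 1 - 38 = -8 - 38 = -46$)
$G Y + d{\left(-3 \right)} = \left(-46\right) \left(- \frac{15}{4}\right) - - \frac{3}{4} = \frac{345}{2} + \frac{3}{4} = \frac{693}{4}$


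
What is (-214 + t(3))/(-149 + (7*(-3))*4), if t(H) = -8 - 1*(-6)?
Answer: 216/233 ≈ 0.92704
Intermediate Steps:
t(H) = -2 (t(H) = -8 + 6 = -2)
(-214 + t(3))/(-149 + (7*(-3))*4) = (-214 - 2)/(-149 + (7*(-3))*4) = -216/(-149 - 21*4) = -216/(-149 - 84) = -216/(-233) = -216*(-1/233) = 216/233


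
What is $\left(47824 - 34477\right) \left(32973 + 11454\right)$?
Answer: $592967169$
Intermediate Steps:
$\left(47824 - 34477\right) \left(32973 + 11454\right) = 13347 \cdot 44427 = 592967169$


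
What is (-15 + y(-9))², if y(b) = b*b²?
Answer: 553536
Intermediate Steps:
y(b) = b³
(-15 + y(-9))² = (-15 + (-9)³)² = (-15 - 729)² = (-744)² = 553536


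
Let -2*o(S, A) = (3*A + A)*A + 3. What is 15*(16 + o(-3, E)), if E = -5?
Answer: -1065/2 ≈ -532.50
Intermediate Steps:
o(S, A) = -3/2 - 2*A² (o(S, A) = -((3*A + A)*A + 3)/2 = -((4*A)*A + 3)/2 = -(4*A² + 3)/2 = -(3 + 4*A²)/2 = -3/2 - 2*A²)
15*(16 + o(-3, E)) = 15*(16 + (-3/2 - 2*(-5)²)) = 15*(16 + (-3/2 - 2*25)) = 15*(16 + (-3/2 - 50)) = 15*(16 - 103/2) = 15*(-71/2) = -1065/2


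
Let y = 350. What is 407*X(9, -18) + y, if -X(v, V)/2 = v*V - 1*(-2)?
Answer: 130590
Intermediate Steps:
X(v, V) = -4 - 2*V*v (X(v, V) = -2*(v*V - 1*(-2)) = -2*(V*v + 2) = -2*(2 + V*v) = -4 - 2*V*v)
407*X(9, -18) + y = 407*(-4 - 2*(-18)*9) + 350 = 407*(-4 + 324) + 350 = 407*320 + 350 = 130240 + 350 = 130590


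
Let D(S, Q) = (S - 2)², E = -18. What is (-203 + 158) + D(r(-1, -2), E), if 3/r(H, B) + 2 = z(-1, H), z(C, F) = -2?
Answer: -599/16 ≈ -37.438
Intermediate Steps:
r(H, B) = -¾ (r(H, B) = 3/(-2 - 2) = 3/(-4) = 3*(-¼) = -¾)
D(S, Q) = (-2 + S)²
(-203 + 158) + D(r(-1, -2), E) = (-203 + 158) + (-2 - ¾)² = -45 + (-11/4)² = -45 + 121/16 = -599/16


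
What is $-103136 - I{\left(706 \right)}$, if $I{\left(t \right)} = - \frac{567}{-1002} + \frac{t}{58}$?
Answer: $- \frac{999098679}{9686} \approx -1.0315 \cdot 10^{5}$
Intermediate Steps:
$I{\left(t \right)} = \frac{189}{334} + \frac{t}{58}$ ($I{\left(t \right)} = \left(-567\right) \left(- \frac{1}{1002}\right) + t \frac{1}{58} = \frac{189}{334} + \frac{t}{58}$)
$-103136 - I{\left(706 \right)} = -103136 - \left(\frac{189}{334} + \frac{1}{58} \cdot 706\right) = -103136 - \left(\frac{189}{334} + \frac{353}{29}\right) = -103136 - \frac{123383}{9686} = - \frac{999098679}{9686}$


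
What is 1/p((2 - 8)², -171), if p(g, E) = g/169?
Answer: 169/36 ≈ 4.6944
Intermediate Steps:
p(g, E) = g/169 (p(g, E) = g*(1/169) = g/169)
1/p((2 - 8)², -171) = 1/((2 - 8)²/169) = 1/((1/169)*(-6)²) = 1/((1/169)*36) = 1/(36/169) = 169/36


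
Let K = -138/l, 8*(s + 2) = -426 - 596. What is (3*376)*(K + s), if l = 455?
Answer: -66748554/455 ≈ -1.4670e+5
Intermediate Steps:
s = -519/4 (s = -2 + (-426 - 596)/8 = -2 + (⅛)*(-1022) = -2 - 511/4 = -519/4 ≈ -129.75)
K = -138/455 ≈ -0.30330
(3*376)*(K + s) = (3*376)*(-138/455 - 519/4) = 1128*(-236697/1820) = -66748554/455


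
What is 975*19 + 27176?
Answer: 45701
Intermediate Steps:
975*19 + 27176 = 18525 + 27176 = 45701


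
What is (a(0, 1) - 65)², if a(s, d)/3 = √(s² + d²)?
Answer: 3844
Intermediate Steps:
a(s, d) = 3*√(d² + s²) (a(s, d) = 3*√(s² + d²) = 3*√(d² + s²))
(a(0, 1) - 65)² = (3*√(1² + 0²) - 65)² = (3*√(1 + 0) - 65)² = (3*√1 - 65)² = (3*1 - 65)² = (3 - 65)² = (-62)² = 3844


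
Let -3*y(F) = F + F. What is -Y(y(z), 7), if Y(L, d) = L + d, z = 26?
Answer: 31/3 ≈ 10.333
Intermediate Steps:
y(F) = -2*F/3 (y(F) = -(F + F)/3 = -2*F/3)
-Y(y(z), 7) = -(-⅔*26 + 7) = -(-52/3 + 7) = -1*(-31/3) = 31/3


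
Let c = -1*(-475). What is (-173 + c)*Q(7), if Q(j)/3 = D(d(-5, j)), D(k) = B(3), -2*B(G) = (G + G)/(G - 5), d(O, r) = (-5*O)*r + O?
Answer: 1359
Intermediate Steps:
d(O, r) = O - 5*O*r (d(O, r) = -5*O*r + O = O - 5*O*r)
B(G) = -G/(-5 + G) (B(G) = -(G + G)/(2*(G - 5)) = -2*G/(2*(-5 + G)) = -G/(-5 + G))
D(k) = 3/2 (D(k) = -1*3/(-5 + 3) = -1*3/(-2) = -1*3*(-½) = 3/2)
Q(j) = 9/2 (Q(j) = 3*(3/2) = 9/2)
c = 475
(-173 + c)*Q(7) = (-173 + 475)*(9/2) = 302*(9/2) = 1359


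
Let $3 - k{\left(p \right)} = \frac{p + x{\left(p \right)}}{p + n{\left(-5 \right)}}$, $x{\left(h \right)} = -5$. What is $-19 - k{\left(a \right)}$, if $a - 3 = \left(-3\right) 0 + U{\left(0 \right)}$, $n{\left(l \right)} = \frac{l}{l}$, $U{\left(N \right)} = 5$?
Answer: $- \frac{65}{3} \approx -21.667$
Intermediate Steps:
$n{\left(l \right)} = 1$
$a = 8$ ($a = 3 + \left(\left(-3\right) 0 + 5\right) = 3 + \left(0 + 5\right) = 3 + 5 = 8$)
$k{\left(p \right)} = 3 - \frac{-5 + p}{1 + p}$ ($k{\left(p \right)} = 3 - \frac{p - 5}{p + 1} = 3 - \frac{-5 + p}{1 + p}$)
$-19 - k{\left(a \right)} = -19 - \frac{2 \left(4 + 8\right)}{1 + 8} = -19 - 2 \cdot \frac{1}{9} \cdot 12 = -19 - \frac{8}{3} = - \frac{65}{3}$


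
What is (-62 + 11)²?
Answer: 2601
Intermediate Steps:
(-62 + 11)² = (-51)² = 2601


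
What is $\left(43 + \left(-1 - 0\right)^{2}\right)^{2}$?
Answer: $1936$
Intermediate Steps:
$\left(43 + \left(-1 - 0\right)^{2}\right)^{2} = \left(43 + \left(-1 + 0\right)^{2}\right)^{2} = \left(43 + \left(-1\right)^{2}\right)^{2} = \left(43 + 1\right)^{2} = 44^{2} = 1936$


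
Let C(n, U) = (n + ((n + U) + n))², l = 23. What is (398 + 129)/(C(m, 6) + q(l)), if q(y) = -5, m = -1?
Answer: 527/4 ≈ 131.75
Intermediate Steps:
C(n, U) = (U + 3*n)² (C(n, U) = (n + ((U + n) + n))² = (n + (U + 2*n))² = (U + 3*n)²)
(398 + 129)/(C(m, 6) + q(l)) = (398 + 129)/((6 + 3*(-1))² - 5) = 527/((6 - 3)² - 5) = 527/(3² - 5) = 527/(9 - 5) = 527/4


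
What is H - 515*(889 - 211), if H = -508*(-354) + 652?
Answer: -168686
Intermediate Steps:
H = 180484 (H = 179832 + 652 = 180484)
H - 515*(889 - 211) = 180484 - 515*(889 - 211) = 180484 - 515*678 = 180484 - 1*349170 = 180484 - 349170 = -168686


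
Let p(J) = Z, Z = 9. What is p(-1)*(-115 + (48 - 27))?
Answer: -846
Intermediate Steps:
p(J) = 9
p(-1)*(-115 + (48 - 27)) = 9*(-115 + (48 - 27)) = 9*(-115 + 21) = 9*(-94) = -846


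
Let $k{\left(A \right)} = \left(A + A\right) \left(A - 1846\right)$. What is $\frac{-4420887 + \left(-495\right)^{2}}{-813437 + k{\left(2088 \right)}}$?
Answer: $- \frac{4175862}{197155} \approx -21.181$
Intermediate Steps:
$k{\left(A \right)} = 2 A \left(-1846 + A\right)$
$\frac{-4420887 + \left(-495\right)^{2}}{-813437 + k{\left(2088 \right)}} = \frac{-4420887 + \left(-495\right)^{2}}{-813437 + 2 \cdot 2088 \left(-1846 + 2088\right)} = \frac{-4420887 + 245025}{-813437 + 2 \cdot 2088 \cdot 242} = - \frac{4175862}{-813437 + 1010592} = - \frac{4175862}{197155}$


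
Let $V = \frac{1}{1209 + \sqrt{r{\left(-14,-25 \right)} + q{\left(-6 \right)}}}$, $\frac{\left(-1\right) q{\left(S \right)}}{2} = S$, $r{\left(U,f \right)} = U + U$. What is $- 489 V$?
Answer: $- \frac{591201}{1461697} + \frac{1956 i}{1461697} \approx -0.40446 + 0.0013382 i$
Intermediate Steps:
$r{\left(U,f \right)} = 2 U$
$q{\left(S \right)} = - 2 S$
$V = \frac{1209 - 4 i}{1461697}$ ($V = \frac{1}{1209 + \sqrt{2 \left(-14\right) - -12}} = \frac{1}{1209 + \sqrt{-28 + 12}} = \frac{1}{1209 + \sqrt{-16}} = \frac{1}{1209 + 4 i} = \frac{1209 - 4 i}{1461697} \approx 0.00082712 - 2.7365 \cdot 10^{-6} i$)
$- 489 V = - 489 \left(\frac{1209}{1461697} - \frac{4 i}{1461697}\right) = - \frac{591201}{1461697} + \frac{1956 i}{1461697}$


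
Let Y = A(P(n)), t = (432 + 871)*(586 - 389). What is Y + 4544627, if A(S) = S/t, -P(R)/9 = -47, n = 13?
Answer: 1166564849680/256691 ≈ 4.5446e+6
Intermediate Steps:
P(R) = 423 (P(R) = -9*(-47) = 423)
t = 256691 (t = 1303*197 = 256691)
A(S) = S/256691
Y = 423/256691 (Y = (1/256691)*423 = 423/256691 ≈ 0.0016479)
Y + 4544627 = 423/256691 + 4544627 = 1166564849680/256691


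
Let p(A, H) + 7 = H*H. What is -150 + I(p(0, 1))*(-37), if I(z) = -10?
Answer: 220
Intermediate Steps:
p(A, H) = -7 + H² (p(A, H) = -7 + H*H = -7 + H²)
-150 + I(p(0, 1))*(-37) = -150 - 10*(-37) = -150 + 370 = 220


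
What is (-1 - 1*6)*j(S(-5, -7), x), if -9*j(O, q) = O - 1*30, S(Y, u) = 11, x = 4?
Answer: -133/9 ≈ -14.778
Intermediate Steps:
j(O, q) = 10/3 - O/9 (j(O, q) = -(O - 1*30)/9 = -(O - 30)/9 = -(-30 + O)/9 = 10/3 - O/9)
(-1 - 1*6)*j(S(-5, -7), x) = (-1 - 1*6)*(10/3 - ⅑*11) = (-1 - 6)*(10/3 - 11/9) = -7*19/9 = -133/9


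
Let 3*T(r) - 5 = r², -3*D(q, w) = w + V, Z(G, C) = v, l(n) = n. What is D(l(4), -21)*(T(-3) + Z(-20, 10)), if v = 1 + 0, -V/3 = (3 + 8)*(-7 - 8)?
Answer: -2686/3 ≈ -895.33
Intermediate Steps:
V = 495 (V = -3*(3 + 8)*(-7 - 8) = -33*(-15) = -3*(-165) = 495)
v = 1
Z(G, C) = 1
D(q, w) = -165 - w/3 (D(q, w) = -(w + 495)/3 = -(495 + w)/3 = -165 - w/3)
T(r) = 5/3 + r²/3
D(l(4), -21)*(T(-3) + Z(-20, 10)) = (-165 - ⅓*(-21))*((5/3 + (⅓)*(-3)²) + 1) = (-165 + 7)*((5/3 + (⅓)*9) + 1) = -158*((5/3 + 3) + 1) = -158*(14/3 + 1) = -158*17/3 = -2686/3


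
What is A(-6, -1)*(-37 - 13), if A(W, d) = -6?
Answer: 300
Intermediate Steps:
A(-6, -1)*(-37 - 13) = -6*(-37 - 13) = -6*(-50) = 300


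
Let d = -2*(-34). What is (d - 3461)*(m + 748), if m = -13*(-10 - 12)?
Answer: -3508362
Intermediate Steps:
m = 286 (m = -13*(-22) = 286)
d = 68
(d - 3461)*(m + 748) = (68 - 3461)*(286 + 748) = -3393*1034 = -3508362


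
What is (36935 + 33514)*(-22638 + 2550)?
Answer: -1415179512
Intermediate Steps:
(36935 + 33514)*(-22638 + 2550) = 70449*(-20088) = -1415179512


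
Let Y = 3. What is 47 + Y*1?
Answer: 50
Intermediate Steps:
47 + Y*1 = 47 + 3*1 = 47 + 3 = 50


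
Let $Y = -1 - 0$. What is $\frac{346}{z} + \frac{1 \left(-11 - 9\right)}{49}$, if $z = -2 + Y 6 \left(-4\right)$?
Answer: $\frac{8257}{539} \approx 15.319$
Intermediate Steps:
$Y = -1$ ($Y = -1 + 0 = -1$)
$z = 22$ ($z = -2 - 6 \left(-4\right) = -2 - -24 = -2 + 24 = 22$)
$\frac{346}{z} + \frac{1 \left(-11 - 9\right)}{49} = \frac{346}{22} + \frac{1 \left(-11 - 9\right)}{49} = 346 \cdot \frac{1}{22} + 1 \left(-20\right) \frac{1}{49} = \frac{173}{11} - \frac{20}{49} = \frac{8257}{539}$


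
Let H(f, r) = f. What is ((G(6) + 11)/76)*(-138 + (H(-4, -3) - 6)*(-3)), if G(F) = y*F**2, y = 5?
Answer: -5157/19 ≈ -271.42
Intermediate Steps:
G(F) = 5*F**2
((G(6) + 11)/76)*(-138 + (H(-4, -3) - 6)*(-3)) = ((5*6**2 + 11)/76)*(-138 + (-4 - 6)*(-3)) = ((5*36 + 11)*(1/76))*(-138 - 10*(-3)) = ((180 + 11)*(1/76))*(-138 + 30) = (191*(1/76))*(-108) = (191/76)*(-108) = -5157/19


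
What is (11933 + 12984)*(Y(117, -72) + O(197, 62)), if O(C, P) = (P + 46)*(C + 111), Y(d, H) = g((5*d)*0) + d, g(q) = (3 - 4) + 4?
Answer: 831829128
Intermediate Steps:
g(q) = 3 (g(q) = -1 + 4 = 3)
Y(d, H) = 3 + d
O(C, P) = (46 + P)*(111 + C)
(11933 + 12984)*(Y(117, -72) + O(197, 62)) = (11933 + 12984)*((3 + 117) + (5106 + 46*197 + 111*62 + 197*62)) = 24917*(120 + (5106 + 9062 + 6882 + 12214)) = 24917*(120 + 33264) = 24917*33384 = 831829128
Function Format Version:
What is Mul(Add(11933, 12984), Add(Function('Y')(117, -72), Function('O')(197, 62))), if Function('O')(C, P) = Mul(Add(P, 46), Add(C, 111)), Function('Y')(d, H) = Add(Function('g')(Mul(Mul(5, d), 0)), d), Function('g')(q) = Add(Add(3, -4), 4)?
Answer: 831829128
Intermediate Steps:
Function('g')(q) = 3 (Function('g')(q) = Add(-1, 4) = 3)
Function('Y')(d, H) = Add(3, d)
Function('O')(C, P) = Mul(Add(46, P), Add(111, C))
Mul(Add(11933, 12984), Add(Function('Y')(117, -72), Function('O')(197, 62))) = Mul(Add(11933, 12984), Add(Add(3, 117), Add(5106, Mul(46, 197), Mul(111, 62), Mul(197, 62)))) = Mul(24917, Add(120, Add(5106, 9062, 6882, 12214))) = Mul(24917, Add(120, 33264)) = Mul(24917, 33384) = 831829128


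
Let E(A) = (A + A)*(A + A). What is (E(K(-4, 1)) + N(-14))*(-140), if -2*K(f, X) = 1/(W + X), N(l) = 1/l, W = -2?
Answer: -130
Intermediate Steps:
K(f, X) = -1/(2*(-2 + X))
E(A) = 4*A² (E(A) = (2*A)*(2*A) = 4*A²)
(E(K(-4, 1)) + N(-14))*(-140) = (4*(-1/(-4 + 2*1))² + 1/(-14))*(-140) = (4*(-1/(-4 + 2))² - 1/14)*(-140) = (4*(-1/(-2))² - 1/14)*(-140) = (4*(-1*(-½))² - 1/14)*(-140) = (4*(½)² - 1/14)*(-140) = (4*(¼) - 1/14)*(-140) = (1 - 1/14)*(-140) = (13/14)*(-140) = -130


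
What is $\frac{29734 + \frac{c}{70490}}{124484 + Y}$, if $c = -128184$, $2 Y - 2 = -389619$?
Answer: $- \frac{299403068}{708167715} \approx -0.42279$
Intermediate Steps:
$Y = - \frac{389617}{2}$ ($Y = 1 + \frac{1}{2} \left(-389619\right) = 1 - \frac{389619}{2} = - \frac{389617}{2} \approx -1.9481 \cdot 10^{5}$)
$\frac{29734 + \frac{c}{70490}}{124484 + Y} = \frac{29734 - \frac{128184}{70490}}{124484 - \frac{389617}{2}} = \frac{29734 - \frac{9156}{5035}}{- \frac{140649}{2}} = \left(29734 - \frac{9156}{5035}\right) \left(- \frac{2}{140649}\right) = \frac{149701534}{5035} \left(- \frac{2}{140649}\right) = - \frac{299403068}{708167715}$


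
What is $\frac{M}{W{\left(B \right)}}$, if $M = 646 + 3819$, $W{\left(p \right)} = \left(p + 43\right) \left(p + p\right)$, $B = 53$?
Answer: $\frac{4465}{10176} \approx 0.43878$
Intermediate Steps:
$W{\left(p \right)} = 2 p \left(43 + p\right)$ ($W{\left(p \right)} = \left(43 + p\right) 2 p = 2 p \left(43 + p\right)$)
$M = 4465$
$\frac{M}{W{\left(B \right)}} = \frac{4465}{2 \cdot 53 \left(43 + 53\right)} = \frac{4465}{2 \cdot 53 \cdot 96} = \frac{4465}{10176}$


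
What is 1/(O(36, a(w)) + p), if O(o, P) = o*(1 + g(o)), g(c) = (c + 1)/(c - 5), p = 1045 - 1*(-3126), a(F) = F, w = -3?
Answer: 31/131749 ≈ 0.00023530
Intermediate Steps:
p = 4171 (p = 1045 + 3126 = 4171)
g(c) = (1 + c)/(-5 + c)
O(o, P) = o*(1 + (1 + o)/(-5 + o))
1/(O(36, a(w)) + p) = 1/(2*36*(-2 + 36)/(-5 + 36) + 4171) = 1/(2*36*34/31 + 4171) = 1/(2*36*(1/31)*34 + 4171) = 1/(2448/31 + 4171) = 1/(131749/31) = 31/131749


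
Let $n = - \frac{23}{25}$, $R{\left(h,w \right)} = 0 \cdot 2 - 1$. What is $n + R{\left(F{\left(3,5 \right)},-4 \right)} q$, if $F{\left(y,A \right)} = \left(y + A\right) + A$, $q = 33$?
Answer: $- \frac{848}{25} \approx -33.92$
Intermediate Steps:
$F{\left(y,A \right)} = y + 2 A$ ($F{\left(y,A \right)} = \left(A + y\right) + A = y + 2 A$)
$R{\left(h,w \right)} = -1$ ($R{\left(h,w \right)} = 0 - 1 = -1$)
$n = - \frac{23}{25}$ ($n = \left(-23\right) \frac{1}{25} = - \frac{23}{25} \approx -0.92$)
$n + R{\left(F{\left(3,5 \right)},-4 \right)} q = - \frac{23}{25} - 33 = - \frac{848}{25}$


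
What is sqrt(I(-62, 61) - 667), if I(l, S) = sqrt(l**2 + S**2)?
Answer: sqrt(-667 + sqrt(7565)) ≈ 24.084*I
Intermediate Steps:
I(l, S) = sqrt(S**2 + l**2)
sqrt(I(-62, 61) - 667) = sqrt(sqrt(61**2 + (-62)**2) - 667) = sqrt(sqrt(3721 + 3844) - 667) = sqrt(sqrt(7565) - 667) = sqrt(-667 + sqrt(7565))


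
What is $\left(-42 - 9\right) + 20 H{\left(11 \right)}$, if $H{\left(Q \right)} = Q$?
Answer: $169$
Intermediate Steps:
$\left(-42 - 9\right) + 20 H{\left(11 \right)} = \left(-42 - 9\right) + 20 \cdot 11 = \left(-42 - 9\right) + 220 = -51 + 220 = 169$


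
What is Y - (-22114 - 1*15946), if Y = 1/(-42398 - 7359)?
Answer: 1893751419/49757 ≈ 38060.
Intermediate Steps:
Y = -1/49757 (Y = 1/(-49757) = -1/49757 ≈ -2.0098e-5)
Y - (-22114 - 1*15946) = -1/49757 - (-22114 - 1*15946) = -1/49757 - (-22114 - 15946) = -1/49757 - 1*(-38060) = -1/49757 + 38060 = 1893751419/49757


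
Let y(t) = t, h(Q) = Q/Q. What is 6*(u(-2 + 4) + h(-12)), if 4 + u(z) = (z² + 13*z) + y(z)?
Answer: 174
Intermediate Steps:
h(Q) = 1
u(z) = -4 + z² + 14*z (u(z) = -4 + ((z² + 13*z) + z) = -4 + (z² + 14*z) = -4 + z² + 14*z)
6*(u(-2 + 4) + h(-12)) = 6*((-4 + (-2 + 4)² + 14*(-2 + 4)) + 1) = 6*((-4 + 2² + 14*2) + 1) = 6*((-4 + 4 + 28) + 1) = 6*(28 + 1) = 6*29 = 174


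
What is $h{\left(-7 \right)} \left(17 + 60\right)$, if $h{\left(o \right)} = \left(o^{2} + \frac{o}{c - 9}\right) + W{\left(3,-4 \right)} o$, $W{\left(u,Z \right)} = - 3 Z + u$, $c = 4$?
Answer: $- \frac{21021}{5} \approx -4204.2$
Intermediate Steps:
$W{\left(u,Z \right)} = u - 3 Z$
$h{\left(o \right)} = o^{2} + \frac{74 o}{5}$ ($h{\left(o \right)} = \left(o^{2} + \frac{o}{4 - 9}\right) + \left(3 - -12\right) o = \left(o^{2} + \frac{o}{-5}\right) + \left(3 + 12\right) o = \left(o^{2} - \frac{o}{5}\right) + 15 o = o^{2} + \frac{74 o}{5}$)
$h{\left(-7 \right)} \left(17 + 60\right) = \frac{1}{5} \left(-7\right) \left(74 + 5 \left(-7\right)\right) \left(17 + 60\right) = \frac{1}{5} \left(-7\right) \left(74 - 35\right) 77 = \frac{1}{5} \left(-7\right) 39 \cdot 77 = \left(- \frac{273}{5}\right) 77 = - \frac{21021}{5}$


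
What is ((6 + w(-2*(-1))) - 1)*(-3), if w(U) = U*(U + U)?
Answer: -39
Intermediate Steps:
w(U) = 2*U² (w(U) = U*(2*U) = 2*U²)
((6 + w(-2*(-1))) - 1)*(-3) = ((6 + 2*(-2*(-1))²) - 1)*(-3) = ((6 + 2*2²) - 1)*(-3) = ((6 + 2*4) - 1)*(-3) = ((6 + 8) - 1)*(-3) = (14 - 1)*(-3) = 13*(-3) = -39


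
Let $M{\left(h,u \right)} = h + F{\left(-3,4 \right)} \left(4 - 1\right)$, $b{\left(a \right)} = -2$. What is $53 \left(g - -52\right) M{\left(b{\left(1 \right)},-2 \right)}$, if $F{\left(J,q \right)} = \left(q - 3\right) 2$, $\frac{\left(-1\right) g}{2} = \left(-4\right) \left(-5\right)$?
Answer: $2544$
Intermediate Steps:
$g = -40$ ($g = - 2 \left(\left(-4\right) \left(-5\right)\right) = \left(-2\right) 20 = -40$)
$F{\left(J,q \right)} = -6 + 2 q$ ($F{\left(J,q \right)} = \left(-3 + q\right) 2 = -6 + 2 q$)
$M{\left(h,u \right)} = 6 + h$ ($M{\left(h,u \right)} = h + \left(-6 + 2 \cdot 4\right) \left(4 - 1\right) = h + \left(-6 + 8\right) 3 = h + 2 \cdot 3 = h + 6 = 6 + h$)
$53 \left(g - -52\right) M{\left(b{\left(1 \right)},-2 \right)} = 53 \left(-40 - -52\right) \left(6 - 2\right) = 53 \left(-40 + 52\right) 4 = 53 \cdot 12 \cdot 4 = 636 \cdot 4 = 2544$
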